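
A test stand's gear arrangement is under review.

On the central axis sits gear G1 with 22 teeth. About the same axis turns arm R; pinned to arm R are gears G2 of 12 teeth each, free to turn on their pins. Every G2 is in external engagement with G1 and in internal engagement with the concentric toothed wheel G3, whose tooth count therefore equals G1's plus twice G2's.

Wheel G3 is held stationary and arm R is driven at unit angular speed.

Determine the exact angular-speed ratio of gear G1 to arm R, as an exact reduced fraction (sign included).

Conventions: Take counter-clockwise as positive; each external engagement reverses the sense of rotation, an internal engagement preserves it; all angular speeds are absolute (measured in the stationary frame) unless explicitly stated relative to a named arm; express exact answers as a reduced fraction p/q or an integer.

34/11

topology: planetary set — G1 22T / G2 12T / G3 46T, arm = carrier (Willis)
ring teeth: 22 + 2·12 = 46
22(ω_sun−ω_arm) = −46(ω_ring−ω_arm),  ω_ring = 0, ω_arm = 1
ω_sun = 1 − (46/22)(0−1) = 34/11
ω_out/ω_in = 34/11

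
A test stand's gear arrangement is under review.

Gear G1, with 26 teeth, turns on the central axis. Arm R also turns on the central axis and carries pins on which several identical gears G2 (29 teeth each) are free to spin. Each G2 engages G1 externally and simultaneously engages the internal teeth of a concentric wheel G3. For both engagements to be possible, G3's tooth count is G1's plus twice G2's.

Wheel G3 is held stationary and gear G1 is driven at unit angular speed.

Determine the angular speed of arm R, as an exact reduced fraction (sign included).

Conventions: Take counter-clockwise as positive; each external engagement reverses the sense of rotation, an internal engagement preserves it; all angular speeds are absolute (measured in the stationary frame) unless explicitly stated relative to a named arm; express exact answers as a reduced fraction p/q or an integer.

recognized (axles ride arm R): planetary set, 26/29/84 teeth
ring teeth: 26 + 2·29 = 84
26(ω_sun−ω_arm) = −84(ω_ring−ω_arm),  ω_ring = 0, ω_sun = 1
26(1−ω_arm) = −84(0−ω_arm)  ⇒  110·ω_arm = 26  ⇒  ω_arm = 13/55
exact speed ratio = 13/55

13/55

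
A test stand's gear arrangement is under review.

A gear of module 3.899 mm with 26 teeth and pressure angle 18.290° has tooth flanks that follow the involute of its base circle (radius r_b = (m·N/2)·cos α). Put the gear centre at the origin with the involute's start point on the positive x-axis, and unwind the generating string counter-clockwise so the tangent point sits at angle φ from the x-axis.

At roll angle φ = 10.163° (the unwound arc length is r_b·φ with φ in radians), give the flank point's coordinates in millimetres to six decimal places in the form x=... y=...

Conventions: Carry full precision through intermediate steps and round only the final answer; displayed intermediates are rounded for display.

recognized (one wheel, involute flank): single-mesh tooth geometry, m = 3.899, N = 26
pitch radius r_p = m·N/2 = 3.899·26/2 = 50.687000
base radius r_b = r_p·cos α = 50.687000·cos 18.290° = 48.126306
roll angle φ = 10.163° = 0.17737781 rad
x = r_b·(cos φ + φ·sin φ) = 48.877458
y = r_b·(sin φ − φ·cos φ) = 0.089247

x=48.877458 y=0.089247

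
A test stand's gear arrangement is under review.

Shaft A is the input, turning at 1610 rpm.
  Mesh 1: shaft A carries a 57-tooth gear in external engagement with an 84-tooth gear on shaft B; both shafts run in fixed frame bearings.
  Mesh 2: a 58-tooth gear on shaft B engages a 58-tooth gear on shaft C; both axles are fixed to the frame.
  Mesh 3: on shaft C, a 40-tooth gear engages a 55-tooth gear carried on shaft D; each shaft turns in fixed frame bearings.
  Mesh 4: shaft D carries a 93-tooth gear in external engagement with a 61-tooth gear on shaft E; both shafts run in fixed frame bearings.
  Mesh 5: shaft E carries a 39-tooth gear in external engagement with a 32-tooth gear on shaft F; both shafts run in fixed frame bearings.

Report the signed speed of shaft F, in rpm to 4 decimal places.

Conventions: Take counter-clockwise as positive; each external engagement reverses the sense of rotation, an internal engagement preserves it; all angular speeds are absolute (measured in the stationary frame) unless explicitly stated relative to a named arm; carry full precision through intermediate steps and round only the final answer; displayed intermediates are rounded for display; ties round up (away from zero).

topology: fixed-axis compound train — 5 meshes, A→F
mesh 1 [57T→84T]: ω = 1610.0000×57/84 = 1092.5000 rpm, sense flips to −
mesh 2 [58T→58T]: ω = 1092.5000×58/58 = 1092.5000 rpm, sense flips to +
mesh 3 [40T→55T]: ω = 1092.5000×40/55 = 794.5455 rpm, sense flips to −
mesh 4 [93T→61T]: ω = 794.5455×93/61 = 1211.3562 rpm, sense flips to +
mesh 5 [39T→32T]: ω = 1211.3562×39/32 = 1476.3404 rpm, sense flips to −
signed output speed = -1476.3404 rpm

-1476.3404 rpm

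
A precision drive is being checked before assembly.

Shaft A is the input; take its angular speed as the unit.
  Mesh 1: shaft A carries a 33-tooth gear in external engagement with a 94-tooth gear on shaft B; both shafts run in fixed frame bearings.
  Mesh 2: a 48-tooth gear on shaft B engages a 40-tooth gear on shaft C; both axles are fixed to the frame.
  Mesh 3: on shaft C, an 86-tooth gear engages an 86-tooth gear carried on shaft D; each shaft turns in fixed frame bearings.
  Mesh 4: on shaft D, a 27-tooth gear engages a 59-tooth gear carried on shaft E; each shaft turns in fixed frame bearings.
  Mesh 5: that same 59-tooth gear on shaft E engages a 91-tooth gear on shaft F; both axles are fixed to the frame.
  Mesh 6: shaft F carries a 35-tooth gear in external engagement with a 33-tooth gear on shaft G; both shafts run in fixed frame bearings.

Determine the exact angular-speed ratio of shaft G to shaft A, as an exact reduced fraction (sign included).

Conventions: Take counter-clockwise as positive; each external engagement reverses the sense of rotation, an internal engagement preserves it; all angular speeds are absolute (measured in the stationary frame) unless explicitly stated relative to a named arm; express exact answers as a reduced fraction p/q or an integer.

81/611

class = fixed-axis compound train [6 meshes; 6 ratios multiply, 6 sense flips]
mesh 1 [33T→94T]: running ratio 33/94, sense −
mesh 2 [48T→40T]: running ratio 99/235, sense +
mesh 3 [86T→86T]: running ratio 99/235, sense −
mesh 4 [27T→59T]: running ratio 2673/13865, sense +
mesh 5 [59T→91T]: running ratio 2673/21385, sense −
mesh 6 [35T→33T]: running ratio 81/611, sense +
ω_out/ω_in = 81/611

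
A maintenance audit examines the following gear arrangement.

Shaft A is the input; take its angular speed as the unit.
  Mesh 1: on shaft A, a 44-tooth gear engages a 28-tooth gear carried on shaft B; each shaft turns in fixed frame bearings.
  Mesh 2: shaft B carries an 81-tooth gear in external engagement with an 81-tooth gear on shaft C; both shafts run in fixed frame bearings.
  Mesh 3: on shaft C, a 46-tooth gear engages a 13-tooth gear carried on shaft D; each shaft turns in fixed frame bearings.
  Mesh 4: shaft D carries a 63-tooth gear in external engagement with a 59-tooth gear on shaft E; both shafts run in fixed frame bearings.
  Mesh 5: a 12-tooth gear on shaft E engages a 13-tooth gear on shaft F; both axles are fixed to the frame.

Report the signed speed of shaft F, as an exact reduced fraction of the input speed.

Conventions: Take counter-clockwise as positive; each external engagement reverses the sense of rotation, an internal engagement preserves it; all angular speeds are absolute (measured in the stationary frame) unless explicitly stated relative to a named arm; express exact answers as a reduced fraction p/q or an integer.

5-mesh fixed-axis compound train (all bearings frame-fixed)
mesh 1 [44T→28T]: |ω|/ω_in = 1×44/28 = 11/7, sense flips to −
mesh 2 [81T→81T]: |ω|/ω_in = (11/7)×81/81 = 11/7, sense flips to +
mesh 3 [46T→13T]: |ω|/ω_in = (11/7)×46/13 = 506/91, sense flips to −
mesh 4 [63T→59T]: |ω|/ω_in = (506/91)×63/59 = 4554/767, sense flips to +
mesh 5 [12T→13T]: |ω|/ω_in = (4554/767)×12/13 = 54648/9971, sense flips to −
signed output speed (× input speed) = -54648/9971

-54648/9971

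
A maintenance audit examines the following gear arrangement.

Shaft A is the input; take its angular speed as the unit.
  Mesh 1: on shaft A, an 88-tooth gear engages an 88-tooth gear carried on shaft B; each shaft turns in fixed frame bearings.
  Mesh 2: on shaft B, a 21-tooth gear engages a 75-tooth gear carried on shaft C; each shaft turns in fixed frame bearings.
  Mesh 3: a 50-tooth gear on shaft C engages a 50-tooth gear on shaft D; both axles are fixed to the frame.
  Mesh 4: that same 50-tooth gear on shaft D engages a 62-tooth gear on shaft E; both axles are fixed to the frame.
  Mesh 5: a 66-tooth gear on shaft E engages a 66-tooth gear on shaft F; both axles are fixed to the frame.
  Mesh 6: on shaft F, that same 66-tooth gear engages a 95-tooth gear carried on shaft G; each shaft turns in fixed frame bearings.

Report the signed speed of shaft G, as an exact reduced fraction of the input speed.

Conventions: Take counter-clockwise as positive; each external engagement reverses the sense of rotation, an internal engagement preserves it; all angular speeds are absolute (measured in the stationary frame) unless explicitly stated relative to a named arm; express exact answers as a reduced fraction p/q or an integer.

6-mesh fixed-axis compound train (all bearings frame-fixed)
mesh 1 [88T→88T]: |ω|/ω_in = 1×88/88 = 1, sense flips to −
mesh 2 [21T→75T]: |ω|/ω_in = 1×21/75 = 7/25, sense flips to +
mesh 3 [50T→50T]: |ω|/ω_in = (7/25)×50/50 = 7/25, sense flips to −
mesh 4 [50T→62T]: |ω|/ω_in = (7/25)×50/62 = 7/31, sense flips to +
mesh 5 [66T→66T]: |ω|/ω_in = (7/31)×66/66 = 7/31, sense flips to −
mesh 6 [66T→95T]: |ω|/ω_in = (7/31)×66/95 = 462/2945, sense flips to +
signed output speed (× input speed) = 462/2945

462/2945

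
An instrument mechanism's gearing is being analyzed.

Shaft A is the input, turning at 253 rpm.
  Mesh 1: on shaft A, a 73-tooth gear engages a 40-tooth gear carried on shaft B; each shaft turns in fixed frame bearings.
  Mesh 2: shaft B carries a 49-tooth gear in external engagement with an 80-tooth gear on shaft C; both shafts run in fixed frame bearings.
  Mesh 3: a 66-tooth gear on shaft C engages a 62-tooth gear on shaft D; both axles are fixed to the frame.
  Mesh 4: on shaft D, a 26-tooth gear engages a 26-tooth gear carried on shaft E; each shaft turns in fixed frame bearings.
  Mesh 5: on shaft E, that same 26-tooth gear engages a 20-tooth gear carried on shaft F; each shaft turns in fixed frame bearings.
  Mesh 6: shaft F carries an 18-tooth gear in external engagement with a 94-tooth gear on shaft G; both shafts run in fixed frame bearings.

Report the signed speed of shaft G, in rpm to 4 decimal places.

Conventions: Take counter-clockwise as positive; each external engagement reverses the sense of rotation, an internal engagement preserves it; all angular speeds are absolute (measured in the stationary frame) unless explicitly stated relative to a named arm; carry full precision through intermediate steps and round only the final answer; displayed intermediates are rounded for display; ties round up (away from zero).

topology: fixed-axis compound train — 6 meshes, A→G
mesh 1 [73T→40T]: ω = 253.0000×73/40 = 461.7250 rpm, sense flips to −
mesh 2 [49T→80T]: ω = 461.7250×49/80 = 282.8066 rpm, sense flips to +
mesh 3 [66T→62T]: ω = 282.8066×66/62 = 301.0521 rpm, sense flips to −
mesh 4 [26T→26T]: ω = 301.0521×26/26 = 301.0521 rpm, sense flips to +
mesh 5 [26T→20T]: ω = 301.0521×26/20 = 391.3678 rpm, sense flips to −
mesh 6 [18T→94T]: ω = 391.3678×18/94 = 74.9428 rpm, sense flips to +
signed output speed = +74.9428 rpm

+74.9428 rpm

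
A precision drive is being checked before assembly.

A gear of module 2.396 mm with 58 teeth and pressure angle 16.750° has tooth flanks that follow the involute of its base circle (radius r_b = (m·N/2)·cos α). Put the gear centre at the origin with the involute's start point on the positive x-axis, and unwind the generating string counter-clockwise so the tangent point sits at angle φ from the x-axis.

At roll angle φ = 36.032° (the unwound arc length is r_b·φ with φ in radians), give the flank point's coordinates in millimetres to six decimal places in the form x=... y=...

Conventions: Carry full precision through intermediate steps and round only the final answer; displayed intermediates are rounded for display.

class = single-mesh tooth geometry [base-circle involute, m = 2.396, 58T]
pitch radius r_p = m·N/2 = 2.396·58/2 = 69.484000
base radius r_b = r_p·cos α = 69.484000·cos 16.750° = 66.535888
roll angle φ = 36.032° = 0.62887704 rad
x = r_b·(cos φ + φ·sin φ) = 78.420351
y = r_b·(sin φ − φ·cos φ) = 5.301002

x=78.420351 y=5.301002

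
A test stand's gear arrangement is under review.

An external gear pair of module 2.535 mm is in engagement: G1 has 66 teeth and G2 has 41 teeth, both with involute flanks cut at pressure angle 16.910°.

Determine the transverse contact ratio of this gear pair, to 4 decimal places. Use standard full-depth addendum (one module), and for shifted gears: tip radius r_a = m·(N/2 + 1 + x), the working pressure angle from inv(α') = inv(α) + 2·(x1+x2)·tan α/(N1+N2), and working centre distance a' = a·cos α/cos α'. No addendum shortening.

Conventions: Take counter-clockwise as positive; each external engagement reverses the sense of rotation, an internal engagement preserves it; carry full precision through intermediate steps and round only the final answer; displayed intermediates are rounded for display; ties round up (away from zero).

recognized (one external pair, fixed centres): single-mesh tooth geometry, m = 2.535, N1 = 66, N2 = 41
base radii: r_b1 = 80.037995, r_b2 = 49.720572
tip radii: r_a1 = 86.190000, r_a2 = 54.502500
no profile shift: α' = α, a' = a
action lengths: √(r_a1²−r_b1²) = 31.978673, √(r_a2²−r_b2²) = 22.324587
base pitch p_b = π·m·cos α = 7.619599
CR = (31.978673 + 22.324587 − 135.622500·sin 16.91000°)/7.619599 = 1.949558
contact ratio ≈ 1.9496

1.9496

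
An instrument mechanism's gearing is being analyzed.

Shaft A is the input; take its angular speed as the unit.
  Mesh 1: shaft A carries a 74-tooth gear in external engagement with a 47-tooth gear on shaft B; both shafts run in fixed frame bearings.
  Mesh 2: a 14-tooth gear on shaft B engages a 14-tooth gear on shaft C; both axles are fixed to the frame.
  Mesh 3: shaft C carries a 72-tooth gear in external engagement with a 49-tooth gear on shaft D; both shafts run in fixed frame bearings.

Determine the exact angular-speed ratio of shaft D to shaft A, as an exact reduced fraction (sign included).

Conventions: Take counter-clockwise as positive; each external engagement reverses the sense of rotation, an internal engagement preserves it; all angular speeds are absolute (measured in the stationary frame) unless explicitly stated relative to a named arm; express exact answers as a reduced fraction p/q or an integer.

class = fixed-axis compound train [3 meshes; 3 ratios multiply, 3 sense flips]
mesh 1 [74T→47T]: running ratio 74/47, sense −
mesh 2 [14T→14T]: running ratio 74/47, sense +
mesh 3 [72T→49T]: running ratio 5328/2303, sense −
ω_out/ω_in = -5328/2303

-5328/2303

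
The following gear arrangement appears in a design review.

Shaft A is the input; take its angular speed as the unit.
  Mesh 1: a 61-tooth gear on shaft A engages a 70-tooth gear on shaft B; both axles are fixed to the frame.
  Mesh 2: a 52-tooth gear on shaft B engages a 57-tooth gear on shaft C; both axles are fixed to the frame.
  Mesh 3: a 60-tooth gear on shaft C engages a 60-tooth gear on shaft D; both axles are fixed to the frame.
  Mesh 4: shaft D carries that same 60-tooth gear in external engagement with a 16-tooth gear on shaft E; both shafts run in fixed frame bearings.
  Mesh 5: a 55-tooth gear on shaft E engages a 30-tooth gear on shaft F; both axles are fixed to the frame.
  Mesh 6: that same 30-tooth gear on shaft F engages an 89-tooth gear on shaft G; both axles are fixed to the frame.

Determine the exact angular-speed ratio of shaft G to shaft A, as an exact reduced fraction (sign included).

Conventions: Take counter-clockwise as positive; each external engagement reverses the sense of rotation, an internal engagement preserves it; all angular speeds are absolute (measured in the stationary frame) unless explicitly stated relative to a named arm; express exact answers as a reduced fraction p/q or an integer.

class = fixed-axis compound train [6 meshes; 6 ratios multiply, 6 sense flips]
mesh 1 [61T→70T]: running ratio 61/70, sense −
mesh 2 [52T→57T]: running ratio 1586/1995, sense +
mesh 3 [60T→60T]: running ratio 1586/1995, sense −
mesh 4 [60T→16T]: running ratio 793/266, sense +
mesh 5 [55T→30T]: running ratio 8723/1596, sense −
mesh 6 [30T→89T]: running ratio 43615/23674, sense +
ω_out/ω_in = 43615/23674

43615/23674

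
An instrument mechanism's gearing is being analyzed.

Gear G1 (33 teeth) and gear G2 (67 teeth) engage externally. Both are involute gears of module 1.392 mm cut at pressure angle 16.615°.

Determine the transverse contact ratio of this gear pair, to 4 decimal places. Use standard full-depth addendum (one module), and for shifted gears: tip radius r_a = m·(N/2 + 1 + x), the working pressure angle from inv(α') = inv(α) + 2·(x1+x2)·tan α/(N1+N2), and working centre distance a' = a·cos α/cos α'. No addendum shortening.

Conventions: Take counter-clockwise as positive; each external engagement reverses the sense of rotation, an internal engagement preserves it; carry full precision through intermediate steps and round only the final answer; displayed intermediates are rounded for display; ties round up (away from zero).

1.9410

topology: single-mesh involute geometry — m = 1.392, 33T/67T pair
base radii: r_b1 = 22.009034, r_b2 = 44.685009
tip radii: r_a1 = 24.360000, r_a2 = 48.024000
no profile shift: α' = α, a' = a
action lengths: √(r_a1²−r_b1²) = 10.440882, √(r_a2²−r_b2²) = 17.594162
base pitch p_b = π·m·cos α = 4.190510
CR = (10.440882 + 17.594162 − 69.600000·sin 16.61500°)/4.190510 = 1.940974
contact ratio ≈ 1.9410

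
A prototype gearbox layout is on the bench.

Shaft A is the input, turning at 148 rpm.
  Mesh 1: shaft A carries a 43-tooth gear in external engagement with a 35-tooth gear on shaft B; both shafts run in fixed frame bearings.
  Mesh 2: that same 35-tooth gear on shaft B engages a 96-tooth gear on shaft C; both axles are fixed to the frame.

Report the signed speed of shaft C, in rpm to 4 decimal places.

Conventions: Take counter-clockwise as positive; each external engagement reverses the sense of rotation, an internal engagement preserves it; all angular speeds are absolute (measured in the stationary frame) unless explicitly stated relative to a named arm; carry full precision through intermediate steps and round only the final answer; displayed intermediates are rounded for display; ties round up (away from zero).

+66.2917 rpm

2-mesh fixed-axis compound train (all bearings frame-fixed)
mesh 1 [43T→35T]: ω = 148.0000×43/35 = 181.8286 rpm, sense flips to −
mesh 2 [35T→96T]: ω = 181.8286×35/96 = 66.2917 rpm, sense flips to +
signed output speed = +66.2917 rpm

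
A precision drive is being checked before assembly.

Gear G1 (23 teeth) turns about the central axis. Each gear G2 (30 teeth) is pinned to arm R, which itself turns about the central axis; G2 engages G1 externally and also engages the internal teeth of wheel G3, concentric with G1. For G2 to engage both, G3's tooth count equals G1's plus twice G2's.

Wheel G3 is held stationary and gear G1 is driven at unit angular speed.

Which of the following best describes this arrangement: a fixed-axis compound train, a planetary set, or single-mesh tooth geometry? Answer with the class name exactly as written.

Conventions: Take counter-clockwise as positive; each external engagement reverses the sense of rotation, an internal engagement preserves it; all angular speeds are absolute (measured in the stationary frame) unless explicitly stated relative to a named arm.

planetary set

recognized (axles ride arm R): planetary set, 23/30/83 teeth
classification: planetary set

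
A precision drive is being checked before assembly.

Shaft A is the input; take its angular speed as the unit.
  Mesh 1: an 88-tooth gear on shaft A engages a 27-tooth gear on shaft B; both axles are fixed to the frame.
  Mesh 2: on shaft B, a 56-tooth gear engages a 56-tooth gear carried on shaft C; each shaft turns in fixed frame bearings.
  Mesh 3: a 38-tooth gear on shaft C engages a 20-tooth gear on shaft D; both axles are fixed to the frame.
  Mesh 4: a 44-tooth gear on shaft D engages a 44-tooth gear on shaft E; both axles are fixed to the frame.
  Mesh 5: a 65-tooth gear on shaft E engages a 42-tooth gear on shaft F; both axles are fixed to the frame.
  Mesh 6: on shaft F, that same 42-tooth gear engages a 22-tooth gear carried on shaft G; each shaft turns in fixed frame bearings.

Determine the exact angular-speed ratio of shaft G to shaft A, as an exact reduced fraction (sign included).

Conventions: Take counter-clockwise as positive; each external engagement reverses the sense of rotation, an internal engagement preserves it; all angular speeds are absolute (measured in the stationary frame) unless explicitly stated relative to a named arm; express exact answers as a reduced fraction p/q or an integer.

class = fixed-axis compound train [6 meshes; 6 ratios multiply, 6 sense flips]
mesh 1 [88T→27T]: running ratio 88/27, sense −
mesh 2 [56T→56T]: running ratio 88/27, sense +
mesh 3 [38T→20T]: running ratio 836/135, sense −
mesh 4 [44T→44T]: running ratio 836/135, sense +
mesh 5 [65T→42T]: running ratio 5434/567, sense −
mesh 6 [42T→22T]: running ratio 494/27, sense +
ω_out/ω_in = 494/27

494/27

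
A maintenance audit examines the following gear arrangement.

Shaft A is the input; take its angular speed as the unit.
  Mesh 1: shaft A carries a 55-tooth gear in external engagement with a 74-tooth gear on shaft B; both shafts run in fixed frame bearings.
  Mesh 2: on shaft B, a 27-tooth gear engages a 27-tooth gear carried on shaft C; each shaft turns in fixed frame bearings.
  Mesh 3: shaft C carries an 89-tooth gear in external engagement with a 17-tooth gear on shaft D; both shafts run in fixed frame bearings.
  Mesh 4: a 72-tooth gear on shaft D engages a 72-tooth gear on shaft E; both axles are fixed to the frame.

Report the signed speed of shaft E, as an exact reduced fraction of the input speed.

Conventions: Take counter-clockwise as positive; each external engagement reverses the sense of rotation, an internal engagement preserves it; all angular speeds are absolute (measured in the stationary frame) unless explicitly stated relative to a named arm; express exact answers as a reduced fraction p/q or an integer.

4-mesh fixed-axis compound train (all bearings frame-fixed)
mesh 1 [55T→74T]: |ω|/ω_in = 1×55/74 = 55/74, sense flips to −
mesh 2 [27T→27T]: |ω|/ω_in = (55/74)×27/27 = 55/74, sense flips to +
mesh 3 [89T→17T]: |ω|/ω_in = (55/74)×89/17 = 4895/1258, sense flips to −
mesh 4 [72T→72T]: |ω|/ω_in = (4895/1258)×72/72 = 4895/1258, sense flips to +
signed output speed (× input speed) = 4895/1258

4895/1258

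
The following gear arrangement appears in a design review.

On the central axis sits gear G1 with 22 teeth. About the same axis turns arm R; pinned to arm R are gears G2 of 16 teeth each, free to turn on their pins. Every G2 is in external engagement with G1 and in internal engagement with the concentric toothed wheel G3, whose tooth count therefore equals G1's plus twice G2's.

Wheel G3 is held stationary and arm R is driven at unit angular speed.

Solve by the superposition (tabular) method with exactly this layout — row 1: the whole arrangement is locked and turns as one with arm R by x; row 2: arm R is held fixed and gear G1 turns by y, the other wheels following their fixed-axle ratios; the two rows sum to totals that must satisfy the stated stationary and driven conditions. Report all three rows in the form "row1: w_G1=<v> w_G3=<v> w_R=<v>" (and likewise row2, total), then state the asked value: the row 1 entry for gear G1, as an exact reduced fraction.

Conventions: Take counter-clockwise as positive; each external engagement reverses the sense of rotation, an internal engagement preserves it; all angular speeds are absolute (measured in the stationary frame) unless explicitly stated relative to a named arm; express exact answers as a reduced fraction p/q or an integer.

class = planetary set [G3 = 22+2·16 = 54; Willis about the carrier]
row 1 — lock + rotate with arm: ω_sun = ω_ring = ω_arm = x
row 2 (arm held, sun turns y): ω_ring = −(22/54)·y, ω_arm = 0
boundary: total ω_ring = x − (22/54)·y = 0 and total ω_arm = x = 1  ⇒  y = 27/11, x = 1
row 2 ring = −(22/54)·27/11 = -1
totals (row 1 + row 2): sun 1 + 27/11 = 38/11, ring 1 + (-1) = 0, arm 1 + 0 = 1
asked cell (row1, sun) = 1

row1: w_G1=1 w_G3=1 w_R=1
row2: w_G1=27/11 w_G3=-1 w_R=0
total: w_G1=38/11 w_G3=0 w_R=1
asked value: 1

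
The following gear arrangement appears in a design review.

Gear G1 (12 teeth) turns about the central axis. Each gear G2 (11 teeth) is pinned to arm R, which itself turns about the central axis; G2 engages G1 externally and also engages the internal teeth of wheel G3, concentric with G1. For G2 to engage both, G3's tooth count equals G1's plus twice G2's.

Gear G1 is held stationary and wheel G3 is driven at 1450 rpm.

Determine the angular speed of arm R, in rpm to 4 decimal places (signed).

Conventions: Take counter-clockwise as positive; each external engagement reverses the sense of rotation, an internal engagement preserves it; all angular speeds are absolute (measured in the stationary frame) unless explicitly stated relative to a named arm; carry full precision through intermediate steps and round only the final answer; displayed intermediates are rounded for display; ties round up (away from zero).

+1071.7391 rpm

recognized (axles ride arm R): planetary set, 12/11/34 teeth
normalise by the input: solve with ω_ring = 1, then scale by 1450 rpm
ring teeth: 12 + 2·11 = 34
12(ω_sun−ω_arm) = −34(ω_ring−ω_arm),  ω_sun = 0, ω_ring = 1
12(0−ω_arm) = −34(1−ω_arm)  ⇒  46·ω_arm = 34  ⇒  ω_arm = 17/23
scale: ω_arm = 17/23 × 1450 rpm = +1071.7391 rpm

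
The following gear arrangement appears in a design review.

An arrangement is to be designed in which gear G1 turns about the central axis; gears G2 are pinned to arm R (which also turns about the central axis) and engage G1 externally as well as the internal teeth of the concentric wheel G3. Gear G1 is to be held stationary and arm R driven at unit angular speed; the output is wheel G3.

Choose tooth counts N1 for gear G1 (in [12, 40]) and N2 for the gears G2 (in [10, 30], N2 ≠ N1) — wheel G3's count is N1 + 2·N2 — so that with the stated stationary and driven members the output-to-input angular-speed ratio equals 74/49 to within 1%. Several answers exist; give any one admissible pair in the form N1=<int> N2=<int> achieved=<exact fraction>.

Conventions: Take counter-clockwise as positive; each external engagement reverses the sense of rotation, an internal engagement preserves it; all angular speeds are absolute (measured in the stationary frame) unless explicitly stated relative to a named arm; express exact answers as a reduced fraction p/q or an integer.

N1=25 N2=12 achieved=74/49

design class (target 74/49): planetary set
Willis with ω_sun = 0: ω_ring/ω_arm = (N1+N3)/N3; set equal to 74/49  ⇒  N3/N1 = 1/(74/49 − 1) = 49/25
N3 = N1 + 2·N2  ⇒  N2/N1 = (N3/N1 − 1)/2 = (49/25 − 1)/2 = 12/25
smallest multiple with N1 ≥ 12 and N2 ≥ 10: k = 1  ⇒  N1 = 1·25 = 25, N2 = 1·12 = 12 (N1 ≤ 40, N2 ≤ 30, N2 ≠ N1 ✓), N3 = 25 + 2·12 = 49
check: (N1+N3)/N3 with N1 = 25, N3 = 49 gives 74/49; |achieved − target| = 0 ≤ 37/2450 ✓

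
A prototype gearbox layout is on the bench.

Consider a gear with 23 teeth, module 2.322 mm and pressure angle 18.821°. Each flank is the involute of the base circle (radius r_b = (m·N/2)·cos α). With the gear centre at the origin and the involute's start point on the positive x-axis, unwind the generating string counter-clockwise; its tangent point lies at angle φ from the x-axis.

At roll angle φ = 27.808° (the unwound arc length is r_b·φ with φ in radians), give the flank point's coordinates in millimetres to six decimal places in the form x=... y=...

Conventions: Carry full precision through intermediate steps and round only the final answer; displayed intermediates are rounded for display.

x=28.079061 y=0.940698

single-mesh involute tooth geometry (23T wheel at module 2.322)
pitch radius r_p = m·N/2 = 2.322·23/2 = 26.703000
base radius r_b = r_p·cos α = 26.703000·cos 18.821° = 25.275219
roll angle φ = 27.808° = 0.48534116 rad
x = r_b·(cos φ + φ·sin φ) = 28.079061
y = r_b·(sin φ − φ·cos φ) = 0.940698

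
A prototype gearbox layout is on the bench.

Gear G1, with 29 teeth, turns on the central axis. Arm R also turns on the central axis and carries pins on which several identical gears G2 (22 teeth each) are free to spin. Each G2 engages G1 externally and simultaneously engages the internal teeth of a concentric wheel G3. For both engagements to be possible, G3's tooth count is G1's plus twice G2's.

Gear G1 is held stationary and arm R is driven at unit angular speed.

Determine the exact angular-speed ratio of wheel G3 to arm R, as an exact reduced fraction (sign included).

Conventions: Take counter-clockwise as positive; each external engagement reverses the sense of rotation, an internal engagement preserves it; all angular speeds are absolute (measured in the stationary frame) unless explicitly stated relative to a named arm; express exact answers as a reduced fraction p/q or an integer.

topology: planetary set — G1 29T / G2 22T / G3 73T, arm = carrier (Willis)
ring teeth: 29 + 2·22 = 73
29(ω_sun−ω_arm) = −73(ω_ring−ω_arm),  ω_sun = 0, ω_arm = 1
ω_ring = 1 − (29/73)(0−1) = 102/73
ω_out/ω_in = 102/73

102/73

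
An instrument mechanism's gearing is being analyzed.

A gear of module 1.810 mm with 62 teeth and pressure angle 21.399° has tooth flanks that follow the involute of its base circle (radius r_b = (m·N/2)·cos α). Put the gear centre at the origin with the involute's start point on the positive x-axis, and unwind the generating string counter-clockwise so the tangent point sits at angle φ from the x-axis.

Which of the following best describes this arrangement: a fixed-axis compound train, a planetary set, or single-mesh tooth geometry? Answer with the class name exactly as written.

single-mesh tooth geometry

topology: single-mesh involute geometry — m = 1.810, N = 62
classification: single-mesh tooth geometry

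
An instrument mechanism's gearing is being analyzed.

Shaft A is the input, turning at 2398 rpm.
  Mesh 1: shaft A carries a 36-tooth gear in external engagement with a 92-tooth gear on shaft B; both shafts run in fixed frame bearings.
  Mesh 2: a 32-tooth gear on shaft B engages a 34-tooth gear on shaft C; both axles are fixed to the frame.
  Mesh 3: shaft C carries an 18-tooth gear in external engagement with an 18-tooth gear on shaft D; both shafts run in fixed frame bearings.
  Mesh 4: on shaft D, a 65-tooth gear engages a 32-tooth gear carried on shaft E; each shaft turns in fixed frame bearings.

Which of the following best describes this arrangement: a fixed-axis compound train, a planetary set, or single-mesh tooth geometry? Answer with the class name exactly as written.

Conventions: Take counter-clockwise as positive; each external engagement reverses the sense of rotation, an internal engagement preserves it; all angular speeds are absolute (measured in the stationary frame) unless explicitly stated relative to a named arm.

fixed-axis compound train

class = fixed-axis compound train [4 meshes; 4 ratios multiply, 4 sense flips]
classification: fixed-axis compound train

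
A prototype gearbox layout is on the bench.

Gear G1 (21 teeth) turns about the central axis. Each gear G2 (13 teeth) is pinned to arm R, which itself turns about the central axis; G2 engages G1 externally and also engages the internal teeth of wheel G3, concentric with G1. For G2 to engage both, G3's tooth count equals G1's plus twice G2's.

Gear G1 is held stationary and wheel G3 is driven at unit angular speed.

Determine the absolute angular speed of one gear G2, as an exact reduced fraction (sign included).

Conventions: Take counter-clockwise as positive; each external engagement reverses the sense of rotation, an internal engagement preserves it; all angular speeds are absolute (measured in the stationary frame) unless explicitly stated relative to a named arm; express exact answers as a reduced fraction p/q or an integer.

47/26

topology: planetary set — G1 21T / G2 13T / G3 47T, arm = carrier (Willis)
ring teeth: 21 + 2·13 = 47
21(ω_sun−ω_arm) = −47(ω_ring−ω_arm),  ω_sun = 0, ω_ring = 1
21(0−ω_arm) = −47(1−ω_arm)  ⇒  68·ω_arm = 47  ⇒  ω_arm = 47/68
sun–planet mesh: 21·(0−47/68) = −13·(ω_p−ω_arm)  ⇒  ω_p−ω_arm = 987/884
ω_p = 47/68 + 987/884 = 47/26
exact speed ratio = 47/26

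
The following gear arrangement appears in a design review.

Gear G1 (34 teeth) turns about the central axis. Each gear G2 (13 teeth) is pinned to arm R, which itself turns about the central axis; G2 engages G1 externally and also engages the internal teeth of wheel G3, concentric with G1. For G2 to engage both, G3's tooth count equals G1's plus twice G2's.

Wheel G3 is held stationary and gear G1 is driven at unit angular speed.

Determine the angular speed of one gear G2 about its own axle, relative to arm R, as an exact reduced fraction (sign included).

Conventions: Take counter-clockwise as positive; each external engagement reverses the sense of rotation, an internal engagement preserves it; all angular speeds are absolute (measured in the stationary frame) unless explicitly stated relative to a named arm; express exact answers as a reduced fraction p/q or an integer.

-1020/611

planetary set (34T centre, 13T on arm, 60T internal) — Willis relation
ring teeth: 34 + 2·13 = 60
34(ω_sun−ω_arm) = −60(ω_ring−ω_arm),  ω_ring = 0, ω_sun = 1
34(1−ω_arm) = −60(0−ω_arm)  ⇒  94·ω_arm = 34  ⇒  ω_arm = 17/47
sun–planet mesh: 34·(1−17/47) = −13·(ω_p−ω_arm)  ⇒  ω_p−ω_arm = -1020/611
exact speed ratio = -1020/611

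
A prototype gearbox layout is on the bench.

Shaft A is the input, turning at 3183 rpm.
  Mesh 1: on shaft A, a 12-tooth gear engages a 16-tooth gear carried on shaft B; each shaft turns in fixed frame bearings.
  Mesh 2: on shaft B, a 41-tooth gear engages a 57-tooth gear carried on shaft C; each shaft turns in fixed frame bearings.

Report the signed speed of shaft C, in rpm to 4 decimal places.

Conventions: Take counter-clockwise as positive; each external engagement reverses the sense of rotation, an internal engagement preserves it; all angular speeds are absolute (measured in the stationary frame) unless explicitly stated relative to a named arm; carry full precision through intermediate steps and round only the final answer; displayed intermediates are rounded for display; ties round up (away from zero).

+1717.1447 rpm

topology: fixed-axis compound train — 2 meshes, A→C
mesh 1 [12T→16T]: ω = 3183.0000×12/16 = 2387.2500 rpm, sense flips to −
mesh 2 [41T→57T]: ω = 2387.2500×41/57 = 1717.1447 rpm, sense flips to +
signed output speed = +1717.1447 rpm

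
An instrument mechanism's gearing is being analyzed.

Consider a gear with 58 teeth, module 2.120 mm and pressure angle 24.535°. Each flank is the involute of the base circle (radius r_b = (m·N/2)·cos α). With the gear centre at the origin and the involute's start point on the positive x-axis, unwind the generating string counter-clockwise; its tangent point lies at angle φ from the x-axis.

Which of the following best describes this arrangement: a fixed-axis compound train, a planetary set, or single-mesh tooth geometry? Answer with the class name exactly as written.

single-mesh tooth geometry

class = single-mesh tooth geometry [base-circle involute, m = 2.120, 58T]
classification: single-mesh tooth geometry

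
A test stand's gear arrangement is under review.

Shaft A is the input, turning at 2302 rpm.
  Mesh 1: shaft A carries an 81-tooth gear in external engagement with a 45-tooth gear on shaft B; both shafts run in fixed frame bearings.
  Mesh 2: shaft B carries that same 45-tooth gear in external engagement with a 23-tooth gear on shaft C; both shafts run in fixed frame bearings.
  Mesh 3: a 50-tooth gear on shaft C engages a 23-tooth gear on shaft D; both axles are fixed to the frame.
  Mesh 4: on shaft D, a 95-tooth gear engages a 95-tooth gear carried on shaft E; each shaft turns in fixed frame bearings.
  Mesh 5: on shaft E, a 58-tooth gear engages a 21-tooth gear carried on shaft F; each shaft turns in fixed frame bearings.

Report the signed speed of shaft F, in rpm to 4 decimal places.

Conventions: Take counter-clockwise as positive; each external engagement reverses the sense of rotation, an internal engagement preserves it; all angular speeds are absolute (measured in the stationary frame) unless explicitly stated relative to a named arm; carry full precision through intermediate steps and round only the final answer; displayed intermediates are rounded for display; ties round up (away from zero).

class = fixed-axis compound train [5 meshes; 5 ratios multiply, 5 sense flips]
mesh 1 [81T→45T]: ω = 2302.0000×81/45 = 4143.6000 rpm, sense flips to −
mesh 2 [45T→23T]: ω = 4143.6000×45/23 = 8107.0435 rpm, sense flips to +
mesh 3 [50T→23T]: ω = 8107.0435×50/23 = 17624.0076 rpm, sense flips to −
mesh 4 [95T→95T]: ω = 17624.0076×95/95 = 17624.0076 rpm, sense flips to +
mesh 5 [58T→21T]: ω = 17624.0076×58/21 = 48675.8304 rpm, sense flips to −
signed output speed = -48675.8304 rpm

-48675.8304 rpm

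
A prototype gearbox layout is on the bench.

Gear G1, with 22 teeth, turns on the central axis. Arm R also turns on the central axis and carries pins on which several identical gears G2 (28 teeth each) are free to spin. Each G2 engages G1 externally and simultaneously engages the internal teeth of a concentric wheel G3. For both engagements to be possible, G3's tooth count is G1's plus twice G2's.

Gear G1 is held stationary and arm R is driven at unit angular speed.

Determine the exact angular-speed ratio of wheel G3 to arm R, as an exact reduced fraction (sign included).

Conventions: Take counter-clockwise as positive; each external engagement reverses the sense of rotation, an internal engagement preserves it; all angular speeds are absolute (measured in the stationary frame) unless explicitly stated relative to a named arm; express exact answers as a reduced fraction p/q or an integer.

recognized (axles ride arm R): planetary set, 22/28/78 teeth
ring teeth: 22 + 2·28 = 78
22(ω_sun−ω_arm) = −78(ω_ring−ω_arm),  ω_sun = 0, ω_arm = 1
ω_ring = 1 − (22/78)(0−1) = 50/39
ω_out/ω_in = 50/39

50/39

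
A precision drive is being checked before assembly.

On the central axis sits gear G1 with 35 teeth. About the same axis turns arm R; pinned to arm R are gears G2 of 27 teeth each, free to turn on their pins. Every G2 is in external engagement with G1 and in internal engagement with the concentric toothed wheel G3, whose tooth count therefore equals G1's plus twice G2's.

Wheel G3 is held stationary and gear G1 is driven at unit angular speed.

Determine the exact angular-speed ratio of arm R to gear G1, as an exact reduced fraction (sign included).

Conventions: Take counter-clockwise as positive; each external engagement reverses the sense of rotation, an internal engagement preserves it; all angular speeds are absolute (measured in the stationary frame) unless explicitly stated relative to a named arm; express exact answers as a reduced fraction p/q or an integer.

topology: planetary set — G1 35T / G2 27T / G3 89T, arm = carrier (Willis)
ring teeth: 35 + 2·27 = 89
35(ω_sun−ω_arm) = −89(ω_ring−ω_arm),  ω_ring = 0, ω_sun = 1
35(1−ω_arm) = −89(0−ω_arm)  ⇒  124·ω_arm = 35  ⇒  ω_arm = 35/124
ω_out/ω_in = 35/124

35/124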